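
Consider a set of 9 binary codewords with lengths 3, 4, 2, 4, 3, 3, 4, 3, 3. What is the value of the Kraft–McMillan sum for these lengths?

1.0625

With common denominator 2^4 = 16: Σ 2^(−ℓᵢ) = 2/16 + 1/16 + 4/16 + 1/16 + 2/16 + 2/16 + 1/16 + 2/16 + 2/16 = 17/16 = 1.0625.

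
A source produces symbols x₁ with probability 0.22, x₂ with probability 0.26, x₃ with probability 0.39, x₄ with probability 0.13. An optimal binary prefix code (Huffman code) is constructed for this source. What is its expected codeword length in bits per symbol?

Repeatedly combine the two least-probable nodes; the expected code length is the sum of the merged weights.
merge 13/100 + 11/50 → 7/20
merge 13/50 + 7/20 → 61/100
merge 39/100 + 61/100 → 1
L = 7/20 + 61/100 + 1 = 49/25 = 1.96 bits/symbol.

1.96 bits/symbol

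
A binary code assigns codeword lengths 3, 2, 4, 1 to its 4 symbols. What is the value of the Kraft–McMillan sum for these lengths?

0.9375

With common denominator 2^4 = 16: Σ 2^(−ℓᵢ) = 2/16 + 4/16 + 1/16 + 8/16 = 15/16 = 0.9375.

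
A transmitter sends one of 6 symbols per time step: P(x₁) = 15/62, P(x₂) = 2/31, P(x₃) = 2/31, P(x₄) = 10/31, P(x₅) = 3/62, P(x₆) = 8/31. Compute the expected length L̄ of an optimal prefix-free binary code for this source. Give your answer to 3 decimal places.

2.290 bits/symbol

Repeatedly combine the two least-probable nodes; the expected code length is the sum of the merged weights.
merge 3/62 + 2/31 → 7/62
merge 2/31 + 7/62 → 11/62
merge 11/62 + 15/62 → 13/31
merge 8/31 + 10/31 → 18/31
merge 13/31 + 18/31 → 1
L = 7/62 + 11/62 + 13/31 + 18/31 + 1 = 71/31 ≈ 2.290 bits/symbol.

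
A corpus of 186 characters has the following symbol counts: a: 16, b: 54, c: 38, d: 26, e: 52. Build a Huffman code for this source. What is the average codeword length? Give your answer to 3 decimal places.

2.226 bits/symbol

Probabilities are the counts divided by 186.
Repeatedly combine the two least-probable nodes; the expected code length is the sum of the merged weights.
merge 8/93 + 13/93 → 7/31
merge 19/93 + 7/31 → 40/93
merge 26/93 + 9/31 → 53/93
merge 40/93 + 53/93 → 1
L = 7/31 + 40/93 + 53/93 + 1 = 69/31 ≈ 2.226 bits/symbol.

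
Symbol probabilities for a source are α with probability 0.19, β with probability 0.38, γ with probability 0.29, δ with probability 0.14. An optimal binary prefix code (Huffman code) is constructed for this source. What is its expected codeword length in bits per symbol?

1.95 bits/symbol

Repeatedly combine the two least-probable nodes; the expected code length is the sum of the merged weights.
merge 7/50 + 19/100 → 33/100
merge 29/100 + 33/100 → 31/50
merge 19/50 + 31/50 → 1
L = 33/100 + 31/50 + 1 = 39/20 = 1.95 bits/symbol.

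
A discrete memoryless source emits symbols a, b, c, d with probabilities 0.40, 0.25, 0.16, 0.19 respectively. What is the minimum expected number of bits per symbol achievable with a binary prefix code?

Repeatedly combine the two least-probable nodes; the expected code length is the sum of the merged weights.
merge 4/25 + 19/100 → 7/20
merge 1/4 + 7/20 → 3/5
merge 2/5 + 3/5 → 1
L = 7/20 + 3/5 + 1 = 39/20 = 1.95 bits/symbol.

1.95 bits/symbol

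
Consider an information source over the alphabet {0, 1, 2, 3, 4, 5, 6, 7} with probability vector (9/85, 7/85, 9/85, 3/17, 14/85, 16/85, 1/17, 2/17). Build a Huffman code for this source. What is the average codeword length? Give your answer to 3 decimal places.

2.953 bits/symbol

Repeatedly combine the two least-probable nodes; the expected code length is the sum of the merged weights.
merge 1/17 + 7/85 → 12/85
merge 9/85 + 9/85 → 18/85
merge 2/17 + 12/85 → 22/85
merge 14/85 + 3/17 → 29/85
merge 16/85 + 18/85 → 2/5
merge 22/85 + 29/85 → 3/5
merge 2/5 + 3/5 → 1
L = 12/85 + 18/85 + 22/85 + 29/85 + 2/5 + 3/5 + 1 = 251/85 ≈ 2.953 bits/symbol.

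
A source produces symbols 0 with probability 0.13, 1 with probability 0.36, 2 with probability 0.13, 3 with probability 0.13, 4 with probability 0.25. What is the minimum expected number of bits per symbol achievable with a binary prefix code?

Repeatedly combine the two least-probable nodes; the expected code length is the sum of the merged weights.
merge 13/100 + 13/100 → 13/50
merge 13/100 + 1/4 → 19/50
merge 13/50 + 9/25 → 31/50
merge 19/50 + 31/50 → 1
L = 13/50 + 19/50 + 31/50 + 1 = 113/50 = 2.26 bits/symbol.

2.26 bits/symbol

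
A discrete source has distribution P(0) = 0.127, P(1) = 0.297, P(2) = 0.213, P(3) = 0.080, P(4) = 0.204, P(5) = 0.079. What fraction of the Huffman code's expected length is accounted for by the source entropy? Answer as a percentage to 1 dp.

Entropy H = −Σ p log₂ p ≈ 2.4221 bits.
Huffman merges: 79/1000+2/25→159/1000; 127/1000+159/1000→143/500; 51/250+213/1000→417/1000; 143/500+297/1000→583/1000; 417/1000+583/1000→1. L = 489/200 ≈ 2.4450.
Efficiency = H/L = 2.4221/2.4450 = 99.1%.

99.1%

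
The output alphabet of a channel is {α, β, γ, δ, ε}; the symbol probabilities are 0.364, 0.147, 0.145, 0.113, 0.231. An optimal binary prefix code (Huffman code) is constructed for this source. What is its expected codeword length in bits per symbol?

Repeatedly combine the two least-probable nodes; the expected code length is the sum of the merged weights.
merge 113/1000 + 29/200 → 129/500
merge 147/1000 + 231/1000 → 189/500
merge 129/500 + 91/250 → 311/500
merge 189/500 + 311/500 → 1
L = 129/500 + 189/500 + 311/500 + 1 = 1129/500 = 2.258 bits/symbol.

2.258 bits/symbol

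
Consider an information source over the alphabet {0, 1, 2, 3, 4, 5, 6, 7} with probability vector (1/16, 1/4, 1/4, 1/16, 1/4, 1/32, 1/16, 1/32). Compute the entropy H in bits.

2.5625 bits

Each probability is a power of 1/2, so log₂(1/p) is an integer.
H = Σ p·log₂(1/p) = 1/16·4 + 1/4·2 + 1/4·2 + 1/16·4 + 1/4·2 + 1/32·5 + 1/16·4 + 1/32·5 = 2.5625 bits.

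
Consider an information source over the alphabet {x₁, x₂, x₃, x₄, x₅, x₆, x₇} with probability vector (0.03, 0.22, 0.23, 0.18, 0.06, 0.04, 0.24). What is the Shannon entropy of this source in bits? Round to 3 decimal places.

H = −Σ pᵢ log₂ pᵢ.
−0.03·log₂(0.03) = 0.1518
−0.22·log₂(0.22) = 0.4806
−0.23·log₂(0.23) = 0.4877
−0.18·log₂(0.18) = 0.4453
−0.06·log₂(0.06) = 0.2435
−0.04·log₂(0.04) = 0.1858
−0.24·log₂(0.24) = 0.4941
Sum ≈ 2.4887 → 2.489 bits.

2.489 bits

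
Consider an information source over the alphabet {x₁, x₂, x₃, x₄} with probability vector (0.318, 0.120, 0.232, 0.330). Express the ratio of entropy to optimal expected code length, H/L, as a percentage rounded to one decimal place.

Entropy H = −Σ p log₂ p ≈ 1.9095 bits.
Huffman merges: 3/25+29/125→44/125; 159/500+33/100→81/125; 44/125+81/125→1. L = 2 ≈ 2.0000.
Efficiency = H/L = 1.9095/2.0000 = 95.5%.

95.5%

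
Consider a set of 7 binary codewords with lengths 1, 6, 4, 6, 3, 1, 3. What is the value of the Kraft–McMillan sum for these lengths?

1.34375

With common denominator 2^6 = 64: Σ 2^(−ℓᵢ) = 32/64 + 1/64 + 4/64 + 1/64 + 8/64 + 32/64 + 8/64 = 86/64 = 1.34375.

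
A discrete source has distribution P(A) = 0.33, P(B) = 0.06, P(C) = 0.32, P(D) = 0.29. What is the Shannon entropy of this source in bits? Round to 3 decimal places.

H = −Σ pᵢ log₂ pᵢ.
−0.33·log₂(0.33) = 0.5278
−0.06·log₂(0.06) = 0.2435
−0.32·log₂(0.32) = 0.5260
−0.29·log₂(0.29) = 0.5179
Sum ≈ 1.8153 → 1.815 bits.

1.815 bits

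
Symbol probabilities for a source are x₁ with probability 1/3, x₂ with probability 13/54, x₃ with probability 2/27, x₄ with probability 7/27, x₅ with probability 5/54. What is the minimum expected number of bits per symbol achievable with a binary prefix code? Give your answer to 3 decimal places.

Repeatedly combine the two least-probable nodes; the expected code length is the sum of the merged weights.
merge 2/27 + 5/54 → 1/6
merge 1/6 + 13/54 → 11/27
merge 7/27 + 1/3 → 16/27
merge 11/27 + 16/27 → 1
L = 1/6 + 11/27 + 16/27 + 1 = 13/6 ≈ 2.167 bits/symbol.

2.167 bits/symbol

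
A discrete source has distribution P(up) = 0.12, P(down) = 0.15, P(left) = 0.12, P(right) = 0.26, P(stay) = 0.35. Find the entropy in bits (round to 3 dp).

2.180 bits

H = −Σ pᵢ log₂ pᵢ.
−0.12·log₂(0.12) = 0.3671
−0.15·log₂(0.15) = 0.4105
−0.12·log₂(0.12) = 0.3671
−0.26·log₂(0.26) = 0.5053
−0.35·log₂(0.35) = 0.5301
Sum ≈ 2.1801 → 2.180 bits.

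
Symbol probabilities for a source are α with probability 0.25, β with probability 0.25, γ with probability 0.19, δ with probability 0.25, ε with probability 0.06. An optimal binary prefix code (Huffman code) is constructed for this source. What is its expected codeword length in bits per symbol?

2.25 bits/symbol

Repeatedly combine the two least-probable nodes; the expected code length is the sum of the merged weights.
merge 3/50 + 19/100 → 1/4
merge 1/4 + 1/4 → 1/2
merge 1/4 + 1/4 → 1/2
merge 1/2 + 1/2 → 1
L = 1/4 + 1/2 + 1/2 + 1 = 9/4 = 2.25 bits/symbol.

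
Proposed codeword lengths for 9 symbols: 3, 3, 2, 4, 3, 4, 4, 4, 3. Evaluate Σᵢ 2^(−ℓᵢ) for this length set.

With common denominator 2^4 = 16: Σ 2^(−ℓᵢ) = 2/16 + 2/16 + 4/16 + 1/16 + 2/16 + 1/16 + 1/16 + 1/16 + 2/16 = 16/16 = 1.

1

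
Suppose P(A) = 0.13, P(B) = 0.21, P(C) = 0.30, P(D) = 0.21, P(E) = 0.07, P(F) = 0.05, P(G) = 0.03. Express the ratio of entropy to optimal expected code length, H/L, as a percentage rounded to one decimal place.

Entropy H = −Σ p log₂ p ≈ 2.4858 bits.
Huffman merges: 3/100+1/20→2/25; 7/100+2/25→3/20; 13/100+3/20→7/25; 21/100+21/100→21/50; 7/25+3/10→29/50; 21/50+29/50→1. L = 251/100 ≈ 2.5100.
Efficiency = H/L = 2.4858/2.5100 = 99.0%.

99.0%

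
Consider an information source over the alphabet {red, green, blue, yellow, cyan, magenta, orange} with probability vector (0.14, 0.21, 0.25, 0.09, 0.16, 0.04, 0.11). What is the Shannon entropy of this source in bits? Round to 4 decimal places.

H = −Σ pᵢ log₂ pᵢ.
−0.14·log₂(0.14) = 0.3971
−0.21·log₂(0.21) = 0.4728
−0.25·log₂(0.25) = 0.5000
−0.09·log₂(0.09) = 0.3127
−0.16·log₂(0.16) = 0.4230
−0.04·log₂(0.04) = 0.1858
−0.11·log₂(0.11) = 0.3503
Sum ≈ 2.6416 → 2.6416 bits.

2.6416 bits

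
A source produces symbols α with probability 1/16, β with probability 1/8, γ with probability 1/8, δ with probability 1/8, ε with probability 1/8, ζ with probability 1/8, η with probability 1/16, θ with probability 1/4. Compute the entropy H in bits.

2.875 bits

Each probability is a power of 1/2, so log₂(1/p) is an integer.
H = Σ p·log₂(1/p) = 1/16·4 + 1/8·3 + 1/8·3 + 1/8·3 + 1/8·3 + 1/8·3 + 1/16·4 + 1/4·2 = 2.875 bits.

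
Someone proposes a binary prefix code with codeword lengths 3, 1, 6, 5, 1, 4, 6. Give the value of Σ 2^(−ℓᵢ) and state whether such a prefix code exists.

1.25; no

With common denominator 2^6 = 64: Σ 2^(−ℓᵢ) = 8/64 + 32/64 + 1/64 + 2/64 + 32/64 + 4/64 + 1/64 = 80/64 = 1.25.
Kraft's inequality requires Σ ≤ 1; here Σ = 1.25 > 1, so no such prefix code exists.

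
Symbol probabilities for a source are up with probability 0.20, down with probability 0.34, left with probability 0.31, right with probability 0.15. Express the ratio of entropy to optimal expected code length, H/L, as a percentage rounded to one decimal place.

Entropy H = −Σ p log₂ p ≈ 1.9279 bits.
Huffman merges: 3/20+1/5→7/20; 31/100+17/50→13/20; 7/20+13/20→1. L = 2 ≈ 2.0000.
Efficiency = H/L = 1.9279/2.0000 = 96.4%.

96.4%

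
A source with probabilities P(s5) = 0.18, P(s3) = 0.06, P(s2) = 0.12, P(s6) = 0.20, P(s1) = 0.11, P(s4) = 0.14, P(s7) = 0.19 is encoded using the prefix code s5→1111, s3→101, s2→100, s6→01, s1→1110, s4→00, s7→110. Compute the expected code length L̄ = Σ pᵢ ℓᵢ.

2.95 bits/symbol

L̄ = Σ pᵢ·ℓᵢ = 0.18·4 + 0.06·3 + 0.12·3 + 0.20·2 + 0.11·4 + 0.14·2 + 0.19·3 = 2.95 bits/symbol.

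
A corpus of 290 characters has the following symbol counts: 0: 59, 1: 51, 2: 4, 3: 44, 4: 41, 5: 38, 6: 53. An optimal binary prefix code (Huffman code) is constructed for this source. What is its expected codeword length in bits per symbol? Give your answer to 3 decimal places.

2.759 bits/symbol

Probabilities are the counts divided by 290.
Repeatedly combine the two least-probable nodes; the expected code length is the sum of the merged weights.
merge 2/145 + 19/145 → 21/145
merge 41/290 + 21/145 → 83/290
merge 22/145 + 51/290 → 19/58
merge 53/290 + 59/290 → 56/145
merge 83/290 + 19/58 → 89/145
merge 56/145 + 89/145 → 1
L = 21/145 + 83/290 + 19/58 + 56/145 + 89/145 + 1 = 80/29 ≈ 2.759 bits/symbol.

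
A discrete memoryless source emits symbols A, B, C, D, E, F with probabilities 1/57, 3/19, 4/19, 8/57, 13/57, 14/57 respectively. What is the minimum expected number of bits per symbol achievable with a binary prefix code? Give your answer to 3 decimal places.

2.474 bits/symbol

Repeatedly combine the two least-probable nodes; the expected code length is the sum of the merged weights.
merge 1/57 + 8/57 → 3/19
merge 3/19 + 3/19 → 6/19
merge 4/19 + 13/57 → 25/57
merge 14/57 + 6/19 → 32/57
merge 25/57 + 32/57 → 1
L = 3/19 + 6/19 + 25/57 + 32/57 + 1 = 47/19 ≈ 2.474 bits/symbol.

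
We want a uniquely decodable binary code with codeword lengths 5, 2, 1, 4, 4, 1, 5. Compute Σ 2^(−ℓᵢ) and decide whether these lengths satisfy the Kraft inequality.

With common denominator 2^5 = 32: Σ 2^(−ℓᵢ) = 1/32 + 8/32 + 16/32 + 2/32 + 2/32 + 16/32 + 1/32 = 46/32 = 1.4375.
Kraft's inequality requires Σ ≤ 1; here Σ = 1.4375 > 1, so no such prefix code exists.

1.4375; no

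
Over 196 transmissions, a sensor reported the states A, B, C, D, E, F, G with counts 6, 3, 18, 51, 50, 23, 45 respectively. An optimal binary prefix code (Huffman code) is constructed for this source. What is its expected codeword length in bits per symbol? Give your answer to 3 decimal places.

Probabilities are the counts divided by 196.
Repeatedly combine the two least-probable nodes; the expected code length is the sum of the merged weights.
merge 3/196 + 3/98 → 9/196
merge 9/196 + 9/98 → 27/196
merge 23/196 + 27/196 → 25/98
merge 45/196 + 25/98 → 95/196
merge 25/98 + 51/196 → 101/196
merge 95/196 + 101/196 → 1
L = 9/196 + 27/196 + 25/98 + 95/196 + 101/196 + 1 = 239/98 ≈ 2.439 bits/symbol.

2.439 bits/symbol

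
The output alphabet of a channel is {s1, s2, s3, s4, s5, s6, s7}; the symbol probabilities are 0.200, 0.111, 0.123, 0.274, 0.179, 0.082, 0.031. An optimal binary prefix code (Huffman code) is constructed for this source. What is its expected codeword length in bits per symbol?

Repeatedly combine the two least-probable nodes; the expected code length is the sum of the merged weights.
merge 31/1000 + 41/500 → 113/1000
merge 111/1000 + 113/1000 → 28/125
merge 123/1000 + 179/1000 → 151/500
merge 1/5 + 28/125 → 53/125
merge 137/500 + 151/500 → 72/125
merge 53/125 + 72/125 → 1
L = 113/1000 + 28/125 + 151/500 + 53/125 + 72/125 + 1 = 2639/1000 = 2.639 bits/symbol.

2.639 bits/symbol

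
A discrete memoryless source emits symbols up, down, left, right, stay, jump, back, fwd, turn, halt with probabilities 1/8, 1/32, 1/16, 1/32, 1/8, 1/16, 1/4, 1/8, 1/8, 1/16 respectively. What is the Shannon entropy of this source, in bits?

3.0625 bits

Each probability is a power of 1/2, so log₂(1/p) is an integer.
H = Σ p·log₂(1/p) = 1/8·3 + 1/32·5 + 1/16·4 + 1/32·5 + 1/8·3 + 1/16·4 + 1/4·2 + 1/8·3 + 1/8·3 + 1/16·4 = 3.0625 bits.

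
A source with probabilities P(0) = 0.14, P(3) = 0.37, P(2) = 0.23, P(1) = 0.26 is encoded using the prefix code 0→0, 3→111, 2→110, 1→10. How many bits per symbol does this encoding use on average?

2.46 bits/symbol

L̄ = Σ pᵢ·ℓᵢ = 0.14·1 + 0.37·3 + 0.23·3 + 0.26·2 = 2.46 bits/symbol.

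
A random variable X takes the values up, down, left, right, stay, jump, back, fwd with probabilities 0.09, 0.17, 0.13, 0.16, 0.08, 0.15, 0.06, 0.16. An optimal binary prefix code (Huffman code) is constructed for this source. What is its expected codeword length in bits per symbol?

Repeatedly combine the two least-probable nodes; the expected code length is the sum of the merged weights.
merge 3/50 + 2/25 → 7/50
merge 9/100 + 13/100 → 11/50
merge 7/50 + 3/20 → 29/100
merge 4/25 + 4/25 → 8/25
merge 17/100 + 11/50 → 39/100
merge 29/100 + 8/25 → 61/100
merge 39/100 + 61/100 → 1
L = 7/50 + 11/50 + 29/100 + 8/25 + 39/100 + 61/100 + 1 = 297/100 = 2.97 bits/symbol.

2.97 bits/symbol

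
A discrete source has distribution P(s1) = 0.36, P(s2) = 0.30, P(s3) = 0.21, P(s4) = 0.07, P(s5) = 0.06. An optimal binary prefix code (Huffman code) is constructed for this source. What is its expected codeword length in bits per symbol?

Repeatedly combine the two least-probable nodes; the expected code length is the sum of the merged weights.
merge 3/50 + 7/100 → 13/100
merge 13/100 + 21/100 → 17/50
merge 3/10 + 17/50 → 16/25
merge 9/25 + 16/25 → 1
L = 13/100 + 17/50 + 16/25 + 1 = 211/100 = 2.11 bits/symbol.

2.11 bits/symbol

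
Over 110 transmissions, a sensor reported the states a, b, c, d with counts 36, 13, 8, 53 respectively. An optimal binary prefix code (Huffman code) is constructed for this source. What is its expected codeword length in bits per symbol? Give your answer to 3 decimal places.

Probabilities are the counts divided by 110.
Repeatedly combine the two least-probable nodes; the expected code length is the sum of the merged weights.
merge 4/55 + 13/110 → 21/110
merge 21/110 + 18/55 → 57/110
merge 53/110 + 57/110 → 1
L = 21/110 + 57/110 + 1 = 94/55 ≈ 1.709 bits/symbol.

1.709 bits/symbol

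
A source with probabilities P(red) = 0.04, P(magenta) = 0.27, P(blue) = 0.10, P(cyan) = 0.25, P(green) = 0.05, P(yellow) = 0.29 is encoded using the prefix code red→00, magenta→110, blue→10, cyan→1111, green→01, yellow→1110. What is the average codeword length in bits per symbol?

3.35 bits/symbol

L̄ = Σ pᵢ·ℓᵢ = 0.04·2 + 0.27·3 + 0.10·2 + 0.25·4 + 0.05·2 + 0.29·4 = 3.35 bits/symbol.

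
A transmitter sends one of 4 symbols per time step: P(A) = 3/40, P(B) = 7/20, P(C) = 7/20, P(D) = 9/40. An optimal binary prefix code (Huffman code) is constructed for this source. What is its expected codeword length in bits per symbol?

1.95 bits/symbol

Repeatedly combine the two least-probable nodes; the expected code length is the sum of the merged weights.
merge 3/40 + 9/40 → 3/10
merge 3/10 + 7/20 → 13/20
merge 7/20 + 13/20 → 1
L = 3/10 + 13/20 + 1 = 39/20 = 1.95 bits/symbol.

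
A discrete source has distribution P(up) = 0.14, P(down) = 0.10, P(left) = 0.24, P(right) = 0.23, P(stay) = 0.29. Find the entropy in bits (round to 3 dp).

H = −Σ pᵢ log₂ pᵢ.
−0.14·log₂(0.14) = 0.3971
−0.10·log₂(0.10) = 0.3322
−0.24·log₂(0.24) = 0.4941
−0.23·log₂(0.23) = 0.4877
−0.29·log₂(0.29) = 0.5179
Sum ≈ 2.2290 → 2.229 bits.

2.229 bits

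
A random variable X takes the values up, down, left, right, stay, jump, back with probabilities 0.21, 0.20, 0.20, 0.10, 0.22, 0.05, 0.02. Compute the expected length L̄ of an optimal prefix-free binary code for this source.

2.61 bits/symbol

Repeatedly combine the two least-probable nodes; the expected code length is the sum of the merged weights.
merge 1/50 + 1/20 → 7/100
merge 7/100 + 1/10 → 17/100
merge 17/100 + 1/5 → 37/100
merge 1/5 + 21/100 → 41/100
merge 11/50 + 37/100 → 59/100
merge 41/100 + 59/100 → 1
L = 7/100 + 17/100 + 37/100 + 41/100 + 59/100 + 1 = 261/100 = 2.61 bits/symbol.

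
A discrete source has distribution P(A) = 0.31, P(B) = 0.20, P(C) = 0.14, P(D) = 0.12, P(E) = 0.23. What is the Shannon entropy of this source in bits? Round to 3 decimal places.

2.240 bits

H = −Σ pᵢ log₂ pᵢ.
−0.31·log₂(0.31) = 0.5238
−0.20·log₂(0.20) = 0.4644
−0.14·log₂(0.14) = 0.3971
−0.12·log₂(0.12) = 0.3671
−0.23·log₂(0.23) = 0.4877
Sum ≈ 2.2400 → 2.240 bits.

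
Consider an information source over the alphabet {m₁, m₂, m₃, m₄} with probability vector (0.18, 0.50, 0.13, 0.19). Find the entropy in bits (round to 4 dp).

H = −Σ pᵢ log₂ pᵢ.
−0.18·log₂(0.18) = 0.4453
−0.50·log₂(0.50) = 0.5000
−0.13·log₂(0.13) = 0.3826
−0.19·log₂(0.19) = 0.4552
Sum ≈ 1.7832 → 1.7832 bits.

1.7832 bits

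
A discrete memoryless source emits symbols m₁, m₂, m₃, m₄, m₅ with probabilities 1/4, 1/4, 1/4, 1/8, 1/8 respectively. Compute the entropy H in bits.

Each probability is a power of 1/2, so log₂(1/p) is an integer.
H = Σ p·log₂(1/p) = 1/4·2 + 1/4·2 + 1/4·2 + 1/8·3 + 1/8·3 = 2.25 bits.

2.25 bits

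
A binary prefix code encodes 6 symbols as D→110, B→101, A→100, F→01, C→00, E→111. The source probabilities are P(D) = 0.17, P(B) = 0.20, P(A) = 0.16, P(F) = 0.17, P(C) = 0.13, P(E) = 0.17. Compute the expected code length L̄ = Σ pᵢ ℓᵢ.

L̄ = Σ pᵢ·ℓᵢ = 0.17·3 + 0.20·3 + 0.16·3 + 0.17·2 + 0.13·2 + 0.17·3 = 2.7 bits/symbol.

2.7 bits/symbol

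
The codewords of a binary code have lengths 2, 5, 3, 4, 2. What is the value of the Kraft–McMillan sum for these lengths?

With common denominator 2^5 = 32: Σ 2^(−ℓᵢ) = 8/32 + 1/32 + 4/32 + 2/32 + 8/32 = 23/32 = 0.71875.

0.71875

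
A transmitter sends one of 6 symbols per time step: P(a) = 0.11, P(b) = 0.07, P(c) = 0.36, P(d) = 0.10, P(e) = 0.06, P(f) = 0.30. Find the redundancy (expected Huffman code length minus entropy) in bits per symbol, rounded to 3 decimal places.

Entropy H = −Σ p log₂ p ≈ 2.2463 bits.
Huffman merges: 3/50+7/100→13/100; 1/10+11/100→21/100; 13/100+21/100→17/50; 3/10+17/50→16/25; 9/25+16/25→1. L = 58/25 ≈ 2.3200.
L − H = 2.3200 − 2.2463 = 0.074 bits.

0.074 bits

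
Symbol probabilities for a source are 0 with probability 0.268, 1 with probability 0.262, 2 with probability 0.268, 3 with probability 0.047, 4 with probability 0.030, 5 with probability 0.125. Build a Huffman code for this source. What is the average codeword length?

Repeatedly combine the two least-probable nodes; the expected code length is the sum of the merged weights.
merge 3/100 + 47/1000 → 77/1000
merge 77/1000 + 1/8 → 101/500
merge 101/500 + 131/500 → 58/125
merge 67/250 + 67/250 → 67/125
merge 58/125 + 67/125 → 1
L = 77/1000 + 101/500 + 58/125 + 67/125 + 1 = 2279/1000 = 2.279 bits/symbol.

2.279 bits/symbol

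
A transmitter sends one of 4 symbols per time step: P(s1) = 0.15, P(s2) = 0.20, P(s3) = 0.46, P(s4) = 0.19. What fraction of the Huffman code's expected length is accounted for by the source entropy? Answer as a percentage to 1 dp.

98.2%

Entropy H = −Σ p log₂ p ≈ 1.8455 bits.
Huffman merges: 3/20+19/100→17/50; 1/5+17/50→27/50; 23/50+27/50→1. L = 47/25 ≈ 1.8800.
Efficiency = H/L = 1.8455/1.8800 = 98.2%.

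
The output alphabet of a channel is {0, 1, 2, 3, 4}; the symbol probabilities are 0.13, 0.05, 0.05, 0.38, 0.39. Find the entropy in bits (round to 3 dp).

1.875 bits

H = −Σ pᵢ log₂ pᵢ.
−0.13·log₂(0.13) = 0.3826
−0.05·log₂(0.05) = 0.2161
−0.05·log₂(0.05) = 0.2161
−0.38·log₂(0.38) = 0.5305
−0.39·log₂(0.39) = 0.5298
Sum ≈ 1.8751 → 1.875 bits.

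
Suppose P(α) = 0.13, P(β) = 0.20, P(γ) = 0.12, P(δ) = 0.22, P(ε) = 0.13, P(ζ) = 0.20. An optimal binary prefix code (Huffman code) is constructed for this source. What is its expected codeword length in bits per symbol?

2.58 bits/symbol

Repeatedly combine the two least-probable nodes; the expected code length is the sum of the merged weights.
merge 3/25 + 13/100 → 1/4
merge 13/100 + 1/5 → 33/100
merge 1/5 + 11/50 → 21/50
merge 1/4 + 33/100 → 29/50
merge 21/50 + 29/50 → 1
L = 1/4 + 33/100 + 21/50 + 29/50 + 1 = 129/50 = 2.58 bits/symbol.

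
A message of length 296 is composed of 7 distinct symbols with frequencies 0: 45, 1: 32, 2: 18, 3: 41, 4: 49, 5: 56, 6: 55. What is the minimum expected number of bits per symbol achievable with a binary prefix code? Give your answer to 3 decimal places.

Probabilities are the counts divided by 296.
Repeatedly combine the two least-probable nodes; the expected code length is the sum of the merged weights.
merge 9/148 + 4/37 → 25/148
merge 41/296 + 45/296 → 43/148
merge 49/296 + 25/148 → 99/296
merge 55/296 + 7/37 → 3/8
merge 43/148 + 99/296 → 5/8
merge 3/8 + 5/8 → 1
L = 25/148 + 43/148 + 99/296 + 3/8 + 5/8 + 1 = 827/296 ≈ 2.794 bits/symbol.

2.794 bits/symbol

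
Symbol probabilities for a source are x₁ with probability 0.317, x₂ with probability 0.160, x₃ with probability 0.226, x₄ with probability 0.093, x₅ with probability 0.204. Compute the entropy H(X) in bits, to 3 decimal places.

H = −Σ pᵢ log₂ pᵢ.
−0.317·log₂(0.317) = 0.5254
−0.160·log₂(0.160) = 0.4230
−0.226·log₂(0.226) = 0.4849
−0.093·log₂(0.093) = 0.3187
−0.204·log₂(0.204) = 0.4678
Sum ≈ 2.2199 → 2.220 bits.

2.220 bits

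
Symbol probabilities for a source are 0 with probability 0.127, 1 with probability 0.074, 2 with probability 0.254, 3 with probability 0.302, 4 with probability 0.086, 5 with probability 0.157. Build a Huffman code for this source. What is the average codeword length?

Repeatedly combine the two least-probable nodes; the expected code length is the sum of the merged weights.
merge 37/500 + 43/500 → 4/25
merge 127/1000 + 157/1000 → 71/250
merge 4/25 + 127/500 → 207/500
merge 71/250 + 151/500 → 293/500
merge 207/500 + 293/500 → 1
L = 4/25 + 71/250 + 207/500 + 293/500 + 1 = 611/250 = 2.444 bits/symbol.

2.444 bits/symbol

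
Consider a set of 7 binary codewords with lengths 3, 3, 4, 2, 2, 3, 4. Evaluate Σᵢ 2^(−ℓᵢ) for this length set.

With common denominator 2^4 = 16: Σ 2^(−ℓᵢ) = 2/16 + 2/16 + 1/16 + 4/16 + 4/16 + 2/16 + 1/16 = 16/16 = 1.

1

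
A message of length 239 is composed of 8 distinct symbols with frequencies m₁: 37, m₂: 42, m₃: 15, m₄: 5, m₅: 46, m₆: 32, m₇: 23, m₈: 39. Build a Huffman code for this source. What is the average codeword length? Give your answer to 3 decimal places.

2.891 bits/symbol

Probabilities are the counts divided by 239.
Repeatedly combine the two least-probable nodes; the expected code length is the sum of the merged weights.
merge 5/239 + 15/239 → 20/239
merge 20/239 + 23/239 → 43/239
merge 32/239 + 37/239 → 69/239
merge 39/239 + 42/239 → 81/239
merge 43/239 + 46/239 → 89/239
merge 69/239 + 81/239 → 150/239
merge 89/239 + 150/239 → 1
L = 20/239 + 43/239 + 69/239 + 81/239 + 89/239 + 150/239 + 1 = 691/239 ≈ 2.891 bits/symbol.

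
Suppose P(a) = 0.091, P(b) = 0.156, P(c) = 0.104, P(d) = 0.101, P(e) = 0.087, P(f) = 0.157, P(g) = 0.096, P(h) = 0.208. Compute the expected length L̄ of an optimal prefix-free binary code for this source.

2.97 bits/symbol

Repeatedly combine the two least-probable nodes; the expected code length is the sum of the merged weights.
merge 87/1000 + 91/1000 → 89/500
merge 12/125 + 101/1000 → 197/1000
merge 13/125 + 39/250 → 13/50
merge 157/1000 + 89/500 → 67/200
merge 197/1000 + 26/125 → 81/200
merge 13/50 + 67/200 → 119/200
merge 81/200 + 119/200 → 1
L = 89/500 + 197/1000 + 13/50 + 67/200 + 81/200 + 119/200 + 1 = 297/100 = 2.97 bits/symbol.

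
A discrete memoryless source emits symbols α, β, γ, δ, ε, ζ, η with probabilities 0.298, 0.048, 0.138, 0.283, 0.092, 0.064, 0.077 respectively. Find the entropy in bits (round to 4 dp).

2.4958 bits

H = −Σ pᵢ log₂ pᵢ.
−0.298·log₂(0.298) = 0.5205
−0.048·log₂(0.048) = 0.2103
−0.138·log₂(0.138) = 0.3943
−0.283·log₂(0.283) = 0.5154
−0.092·log₂(0.092) = 0.3167
−0.064·log₂(0.064) = 0.2538
−0.077·log₂(0.077) = 0.2848
Sum ≈ 2.4958 → 2.4958 bits.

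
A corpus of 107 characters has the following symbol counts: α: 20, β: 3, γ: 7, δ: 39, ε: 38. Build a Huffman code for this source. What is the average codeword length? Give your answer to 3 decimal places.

Probabilities are the counts divided by 107.
Repeatedly combine the two least-probable nodes; the expected code length is the sum of the merged weights.
merge 3/107 + 7/107 → 10/107
merge 10/107 + 20/107 → 30/107
merge 30/107 + 38/107 → 68/107
merge 39/107 + 68/107 → 1
L = 10/107 + 30/107 + 68/107 + 1 = 215/107 ≈ 2.009 bits/symbol.

2.009 bits/symbol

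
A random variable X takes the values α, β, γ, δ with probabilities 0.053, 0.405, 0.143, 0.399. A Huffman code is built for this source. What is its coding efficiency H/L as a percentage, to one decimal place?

Entropy H = −Σ p log₂ p ≈ 1.6829 bits.
Huffman merges: 53/1000+143/1000→49/250; 49/250+399/1000→119/200; 81/200+119/200→1. L = 1791/1000 ≈ 1.7910.
Efficiency = H/L = 1.6829/1.7910 = 94.0%.

94.0%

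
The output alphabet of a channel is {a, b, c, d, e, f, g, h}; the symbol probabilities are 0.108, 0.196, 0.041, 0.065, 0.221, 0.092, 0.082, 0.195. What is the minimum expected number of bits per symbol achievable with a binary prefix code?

Repeatedly combine the two least-probable nodes; the expected code length is the sum of the merged weights.
merge 41/1000 + 13/200 → 53/500
merge 41/500 + 23/250 → 87/500
merge 53/500 + 27/250 → 107/500
merge 87/500 + 39/200 → 369/1000
merge 49/250 + 107/500 → 41/100
merge 221/1000 + 369/1000 → 59/100
merge 41/100 + 59/100 → 1
L = 53/500 + 87/500 + 107/500 + 369/1000 + 41/100 + 59/100 + 1 = 2863/1000 = 2.863 bits/symbol.

2.863 bits/symbol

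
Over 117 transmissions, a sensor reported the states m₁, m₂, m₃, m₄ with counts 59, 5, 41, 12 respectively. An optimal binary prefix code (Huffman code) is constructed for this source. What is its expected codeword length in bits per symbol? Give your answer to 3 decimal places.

Probabilities are the counts divided by 117.
Repeatedly combine the two least-probable nodes; the expected code length is the sum of the merged weights.
merge 5/117 + 4/39 → 17/117
merge 17/117 + 41/117 → 58/117
merge 58/117 + 59/117 → 1
L = 17/117 + 58/117 + 1 = 64/39 ≈ 1.641 bits/symbol.

1.641 bits/symbol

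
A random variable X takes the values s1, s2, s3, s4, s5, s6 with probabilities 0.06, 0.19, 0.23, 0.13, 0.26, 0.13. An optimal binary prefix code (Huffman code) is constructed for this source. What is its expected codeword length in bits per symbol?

Repeatedly combine the two least-probable nodes; the expected code length is the sum of the merged weights.
merge 3/50 + 13/100 → 19/100
merge 13/100 + 19/100 → 8/25
merge 19/100 + 23/100 → 21/50
merge 13/50 + 8/25 → 29/50
merge 21/50 + 29/50 → 1
L = 19/100 + 8/25 + 21/50 + 29/50 + 1 = 251/100 = 2.51 bits/symbol.

2.51 bits/symbol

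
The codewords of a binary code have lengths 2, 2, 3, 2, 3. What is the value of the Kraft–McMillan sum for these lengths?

With common denominator 2^3 = 8: Σ 2^(−ℓᵢ) = 2/8 + 2/8 + 1/8 + 2/8 + 1/8 = 8/8 = 1.

1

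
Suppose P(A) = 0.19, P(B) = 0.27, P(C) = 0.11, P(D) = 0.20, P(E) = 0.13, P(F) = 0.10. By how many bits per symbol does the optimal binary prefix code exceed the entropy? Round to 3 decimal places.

0.035 bits

Entropy H = −Σ p log₂ p ≈ 2.4948 bits.
Huffman merges: 1/10+11/100→21/100; 13/100+19/100→8/25; 1/5+21/100→41/100; 27/100+8/25→59/100; 41/100+59/100→1. L = 253/100 ≈ 2.5300.
L − H = 2.5300 − 2.4948 = 0.035 bits.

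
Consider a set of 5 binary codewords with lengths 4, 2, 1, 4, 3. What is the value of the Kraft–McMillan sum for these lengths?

With common denominator 2^4 = 16: Σ 2^(−ℓᵢ) = 1/16 + 4/16 + 8/16 + 1/16 + 2/16 = 16/16 = 1.

1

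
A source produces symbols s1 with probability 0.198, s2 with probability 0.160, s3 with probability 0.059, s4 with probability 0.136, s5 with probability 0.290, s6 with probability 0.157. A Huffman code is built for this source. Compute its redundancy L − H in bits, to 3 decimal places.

Entropy H = −Σ p log₂ p ≈ 2.4553 bits.
Huffman merges: 59/1000+17/125→39/200; 157/1000+4/25→317/1000; 39/200+99/500→393/1000; 29/100+317/1000→607/1000; 393/1000+607/1000→1. L = 314/125 ≈ 2.5120.
L − H = 2.5120 − 2.4553 = 0.057 bits.

0.057 bits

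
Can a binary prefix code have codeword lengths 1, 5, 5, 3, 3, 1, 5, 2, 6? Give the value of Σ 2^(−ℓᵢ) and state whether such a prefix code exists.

With common denominator 2^6 = 64: Σ 2^(−ℓᵢ) = 32/64 + 2/64 + 2/64 + 8/64 + 8/64 + 32/64 + 2/64 + 16/64 + 1/64 = 103/64 = 1.609375.
Kraft's inequality requires Σ ≤ 1; here Σ = 1.609375 > 1, so no such prefix code exists.

1.609375; no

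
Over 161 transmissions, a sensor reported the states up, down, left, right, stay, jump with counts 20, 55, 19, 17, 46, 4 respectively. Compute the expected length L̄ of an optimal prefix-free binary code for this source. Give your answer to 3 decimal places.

Probabilities are the counts divided by 161.
Repeatedly combine the two least-probable nodes; the expected code length is the sum of the merged weights.
merge 4/161 + 17/161 → 3/23
merge 19/161 + 20/161 → 39/161
merge 3/23 + 39/161 → 60/161
merge 2/7 + 55/161 → 101/161
merge 60/161 + 101/161 → 1
L = 3/23 + 39/161 + 60/161 + 101/161 + 1 = 382/161 ≈ 2.373 bits/symbol.

2.373 bits/symbol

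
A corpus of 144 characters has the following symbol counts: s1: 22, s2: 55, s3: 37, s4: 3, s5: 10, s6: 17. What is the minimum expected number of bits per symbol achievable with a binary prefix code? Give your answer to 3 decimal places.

2.278 bits/symbol

Probabilities are the counts divided by 144.
Repeatedly combine the two least-probable nodes; the expected code length is the sum of the merged weights.
merge 1/48 + 5/72 → 13/144
merge 13/144 + 17/144 → 5/24
merge 11/72 + 5/24 → 13/36
merge 37/144 + 13/36 → 89/144
merge 55/144 + 89/144 → 1
L = 13/144 + 5/24 + 13/36 + 89/144 + 1 = 41/18 ≈ 2.278 bits/symbol.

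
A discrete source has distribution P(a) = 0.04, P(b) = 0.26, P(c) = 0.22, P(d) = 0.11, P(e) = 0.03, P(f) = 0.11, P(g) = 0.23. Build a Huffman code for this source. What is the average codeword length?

2.54 bits/symbol

Repeatedly combine the two least-probable nodes; the expected code length is the sum of the merged weights.
merge 3/100 + 1/25 → 7/100
merge 7/100 + 11/100 → 9/50
merge 11/100 + 9/50 → 29/100
merge 11/50 + 23/100 → 9/20
merge 13/50 + 29/100 → 11/20
merge 9/20 + 11/20 → 1
L = 7/100 + 9/50 + 29/100 + 9/20 + 11/20 + 1 = 127/50 = 2.54 bits/symbol.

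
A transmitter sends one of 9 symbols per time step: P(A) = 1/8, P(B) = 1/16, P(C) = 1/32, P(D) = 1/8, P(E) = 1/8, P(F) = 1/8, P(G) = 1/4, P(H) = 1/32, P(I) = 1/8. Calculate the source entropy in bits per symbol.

2.9375 bits

Each probability is a power of 1/2, so log₂(1/p) is an integer.
H = Σ p·log₂(1/p) = 1/8·3 + 1/16·4 + 1/32·5 + 1/8·3 + 1/8·3 + 1/8·3 + 1/4·2 + 1/32·5 + 1/8·3 = 2.9375 bits.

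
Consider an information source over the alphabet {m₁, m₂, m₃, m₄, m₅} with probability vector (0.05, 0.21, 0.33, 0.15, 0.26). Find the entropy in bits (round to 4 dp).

2.1326 bits

H = −Σ pᵢ log₂ pᵢ.
−0.05·log₂(0.05) = 0.2161
−0.21·log₂(0.21) = 0.4728
−0.33·log₂(0.33) = 0.5278
−0.15·log₂(0.15) = 0.4105
−0.26·log₂(0.26) = 0.5053
Sum ≈ 2.1326 → 2.1326 bits.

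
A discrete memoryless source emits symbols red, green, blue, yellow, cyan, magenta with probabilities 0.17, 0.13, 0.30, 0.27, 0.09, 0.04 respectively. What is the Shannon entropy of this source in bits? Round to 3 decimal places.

2.347 bits

H = −Σ pᵢ log₂ pᵢ.
−0.17·log₂(0.17) = 0.4346
−0.13·log₂(0.13) = 0.3826
−0.30·log₂(0.30) = 0.5211
−0.27·log₂(0.27) = 0.5100
−0.09·log₂(0.09) = 0.3127
−0.04·log₂(0.04) = 0.1858
Sum ≈ 2.3468 → 2.347 bits.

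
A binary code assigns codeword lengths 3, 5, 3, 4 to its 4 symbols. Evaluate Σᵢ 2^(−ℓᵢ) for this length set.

With common denominator 2^5 = 32: Σ 2^(−ℓᵢ) = 4/32 + 1/32 + 4/32 + 2/32 = 11/32 = 0.34375.

0.34375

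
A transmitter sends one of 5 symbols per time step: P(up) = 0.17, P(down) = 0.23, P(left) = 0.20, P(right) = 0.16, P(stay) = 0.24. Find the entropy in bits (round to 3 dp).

H = −Σ pᵢ log₂ pᵢ.
−0.17·log₂(0.17) = 0.4346
−0.23·log₂(0.23) = 0.4877
−0.20·log₂(0.20) = 0.4644
−0.16·log₂(0.16) = 0.4230
−0.24·log₂(0.24) = 0.4941
Sum ≈ 2.3038 → 2.304 bits.

2.304 bits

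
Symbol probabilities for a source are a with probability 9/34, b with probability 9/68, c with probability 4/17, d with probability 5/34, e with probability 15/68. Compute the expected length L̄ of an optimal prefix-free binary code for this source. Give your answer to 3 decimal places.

Repeatedly combine the two least-probable nodes; the expected code length is the sum of the merged weights.
merge 9/68 + 5/34 → 19/68
merge 15/68 + 4/17 → 31/68
merge 9/34 + 19/68 → 37/68
merge 31/68 + 37/68 → 1
L = 19/68 + 31/68 + 37/68 + 1 = 155/68 ≈ 2.279 bits/symbol.

2.279 bits/symbol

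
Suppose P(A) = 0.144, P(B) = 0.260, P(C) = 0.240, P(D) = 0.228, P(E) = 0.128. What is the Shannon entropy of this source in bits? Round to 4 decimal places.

H = −Σ pᵢ log₂ pᵢ.
−0.144·log₂(0.144) = 0.4026
−0.260·log₂(0.260) = 0.5053
−0.240·log₂(0.240) = 0.4941
−0.228·log₂(0.228) = 0.4863
−0.128·log₂(0.128) = 0.3796
Sum ≈ 2.2679 → 2.2679 bits.

2.2679 bits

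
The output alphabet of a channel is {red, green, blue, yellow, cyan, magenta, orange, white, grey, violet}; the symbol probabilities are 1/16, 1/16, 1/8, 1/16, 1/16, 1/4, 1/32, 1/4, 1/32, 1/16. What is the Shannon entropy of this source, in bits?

Each probability is a power of 1/2, so log₂(1/p) is an integer.
H = Σ p·log₂(1/p) = 1/16·4 + 1/16·4 + 1/8·3 + 1/16·4 + 1/16·4 + 1/4·2 + 1/32·5 + 1/4·2 + 1/32·5 + 1/16·4 = 2.9375 bits.

2.9375 bits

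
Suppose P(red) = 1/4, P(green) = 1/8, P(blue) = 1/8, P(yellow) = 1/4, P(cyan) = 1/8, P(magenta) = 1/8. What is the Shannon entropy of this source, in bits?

Each probability is a power of 1/2, so log₂(1/p) is an integer.
H = Σ p·log₂(1/p) = 1/4·2 + 1/8·3 + 1/8·3 + 1/4·2 + 1/8·3 + 1/8·3 = 2.5 bits.

2.5 bits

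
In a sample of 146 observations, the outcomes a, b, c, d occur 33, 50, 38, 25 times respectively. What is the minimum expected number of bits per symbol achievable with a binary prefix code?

2 bits/symbol

Probabilities are the counts divided by 146.
Repeatedly combine the two least-probable nodes; the expected code length is the sum of the merged weights.
merge 25/146 + 33/146 → 29/73
merge 19/73 + 25/73 → 44/73
merge 29/73 + 44/73 → 1
L = 29/73 + 44/73 + 1 = 2 bits/symbol.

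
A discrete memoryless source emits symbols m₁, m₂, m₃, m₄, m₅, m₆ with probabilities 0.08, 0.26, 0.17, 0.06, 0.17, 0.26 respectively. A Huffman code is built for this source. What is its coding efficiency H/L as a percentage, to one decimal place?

98.6%

Entropy H = −Σ p log₂ p ≈ 2.4148 bits.
Huffman merges: 3/50+2/25→7/50; 7/50+17/100→31/100; 17/100+13/50→43/100; 13/50+31/100→57/100; 43/100+57/100→1. L = 49/20 ≈ 2.4500.
Efficiency = H/L = 2.4148/2.4500 = 98.6%.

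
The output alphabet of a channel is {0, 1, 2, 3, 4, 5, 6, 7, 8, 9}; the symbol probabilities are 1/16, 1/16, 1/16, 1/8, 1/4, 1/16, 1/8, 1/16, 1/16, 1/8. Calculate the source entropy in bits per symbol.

Each probability is a power of 1/2, so log₂(1/p) is an integer.
H = Σ p·log₂(1/p) = 1/16·4 + 1/16·4 + 1/16·4 + 1/8·3 + 1/4·2 + 1/16·4 + 1/8·3 + 1/16·4 + 1/16·4 + 1/8·3 = 3.125 bits.

3.125 bits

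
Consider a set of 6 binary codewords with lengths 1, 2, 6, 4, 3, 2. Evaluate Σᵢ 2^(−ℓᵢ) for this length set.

1.203125

With common denominator 2^6 = 64: Σ 2^(−ℓᵢ) = 32/64 + 16/64 + 1/64 + 4/64 + 8/64 + 16/64 = 77/64 = 1.203125.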